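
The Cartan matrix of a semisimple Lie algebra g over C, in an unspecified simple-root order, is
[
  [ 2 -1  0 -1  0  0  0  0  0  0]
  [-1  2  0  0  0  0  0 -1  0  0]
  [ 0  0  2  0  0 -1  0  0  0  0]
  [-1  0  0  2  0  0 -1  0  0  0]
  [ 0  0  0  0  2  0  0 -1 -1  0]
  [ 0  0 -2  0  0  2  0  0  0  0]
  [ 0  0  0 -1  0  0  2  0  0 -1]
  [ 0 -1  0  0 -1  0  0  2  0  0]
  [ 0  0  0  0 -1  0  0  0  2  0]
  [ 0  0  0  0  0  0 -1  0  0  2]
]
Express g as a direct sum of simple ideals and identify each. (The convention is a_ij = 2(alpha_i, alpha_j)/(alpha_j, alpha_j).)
The diagram associated to this matrix has two connected components: the simple roots {alpha_1, alpha_2, alpha_4, alpha_5, alpha_7, alpha_8, alpha_9, alpha_10} form a chain of 8 nodes with single edges (A_8), and {alpha_3, alpha_6} form a chain of 2 nodes with a double edge at one end; the terminal node there is the unique short simple root (B_2). A semisimple Lie algebra decomposes uniquely as the direct sum of simple ideals, one per connected component of its Dynkin diagram, so g ≅ A_8 ⊕ B_2 (dimension 80 + 10 = 90).

A_8 (sl(9)) ⊕ B_2 (so(5))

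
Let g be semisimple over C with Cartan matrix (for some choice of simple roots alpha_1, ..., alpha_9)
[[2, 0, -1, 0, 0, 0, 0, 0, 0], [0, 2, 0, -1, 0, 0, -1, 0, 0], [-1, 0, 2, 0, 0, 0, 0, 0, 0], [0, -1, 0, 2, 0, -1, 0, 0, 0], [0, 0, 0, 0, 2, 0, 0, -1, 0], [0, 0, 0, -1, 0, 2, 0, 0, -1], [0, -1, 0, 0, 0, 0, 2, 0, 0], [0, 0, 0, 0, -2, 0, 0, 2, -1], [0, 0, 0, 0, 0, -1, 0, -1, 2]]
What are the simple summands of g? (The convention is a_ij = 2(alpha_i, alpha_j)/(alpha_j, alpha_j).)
type A_2 + type B_7

The diagram associated to this matrix has two connected components: the simple roots {alpha_1, alpha_3} form a chain of 2 nodes with single edges (A_2), and {alpha_2, alpha_4, alpha_5, alpha_6, alpha_7, alpha_8, alpha_9} form a chain of 7 nodes with a double edge at one end; the terminal node there is the unique short simple root (B_7). A semisimple Lie algebra decomposes uniquely as the direct sum of simple ideals, one per connected component of its Dynkin diagram, so g ≅ A_2 ⊕ B_7 (dimension 8 + 105 = 113).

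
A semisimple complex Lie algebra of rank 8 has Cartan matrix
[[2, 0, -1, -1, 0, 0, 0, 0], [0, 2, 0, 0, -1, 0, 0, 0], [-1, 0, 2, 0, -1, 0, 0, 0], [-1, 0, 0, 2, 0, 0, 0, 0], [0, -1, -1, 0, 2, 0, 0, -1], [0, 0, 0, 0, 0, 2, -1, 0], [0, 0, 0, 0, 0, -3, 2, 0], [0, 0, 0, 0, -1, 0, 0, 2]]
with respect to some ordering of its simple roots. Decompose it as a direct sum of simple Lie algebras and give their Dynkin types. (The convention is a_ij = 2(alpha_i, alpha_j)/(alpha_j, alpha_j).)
The diagram associated to this matrix has two connected components: the simple roots {alpha_1, alpha_2, alpha_3, alpha_4, alpha_5, alpha_8} form a chain of 4 nodes with a fork of two nodes at one end (D_6), and {alpha_6, alpha_7} form two nodes joined by a triple edge (G_2). A semisimple Lie algebra decomposes uniquely as the direct sum of simple ideals, one per connected component of its Dynkin diagram, so g ≅ D_6 ⊕ G_2 (dimension 66 + 14 = 80).

D_6 (so(12)) ⊕ G_2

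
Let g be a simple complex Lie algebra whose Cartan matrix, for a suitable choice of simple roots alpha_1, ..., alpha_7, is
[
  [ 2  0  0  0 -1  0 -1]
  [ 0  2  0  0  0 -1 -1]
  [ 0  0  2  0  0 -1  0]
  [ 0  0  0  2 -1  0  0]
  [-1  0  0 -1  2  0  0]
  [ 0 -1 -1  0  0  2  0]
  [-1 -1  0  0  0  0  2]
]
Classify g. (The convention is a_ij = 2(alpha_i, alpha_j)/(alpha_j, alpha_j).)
type A_7

The matrix has rank 7 with 2's on the diagonal. Reading the off-diagonal entries as Dynkin edges (a single edge where a_ij = a_ji = -1; a double or triple edge where a_ij * a_ji = 2 or 3), the diagram is a chain of 7 nodes with single edges (A_7). One simple-root ordering that puts it in standard form is (alpha_4, alpha_5, alpha_1, alpha_7, alpha_2, alpha_6, alpha_3). So the algebra is type A_7, i.e. sl(8).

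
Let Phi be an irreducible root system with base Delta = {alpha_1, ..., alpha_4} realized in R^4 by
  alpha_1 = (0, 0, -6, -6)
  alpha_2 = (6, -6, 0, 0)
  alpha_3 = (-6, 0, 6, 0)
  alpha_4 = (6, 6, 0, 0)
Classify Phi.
type D_4

Compute the Cartan integers a_ij = 2(alpha_i, alpha_j)/(alpha_j, alpha_j); the resulting 4x4 Cartan matrix is
[[2, 0, -1, 0], [0, 2, -1, 0], [-1, -1, 2, -1], [0, 0, -1, 2]].
All simple roots have the same length, so the diagram is simply laced. The associated Dynkin diagram is a chain of 2 nodes with a fork of two nodes at one end (D_4), so the type is D_4 (the algebra so(8)).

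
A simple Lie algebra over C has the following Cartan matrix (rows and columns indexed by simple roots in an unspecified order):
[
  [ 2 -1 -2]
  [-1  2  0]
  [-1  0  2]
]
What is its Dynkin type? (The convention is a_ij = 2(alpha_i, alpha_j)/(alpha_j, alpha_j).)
The matrix has rank 3 with 2's on the diagonal. Reading the off-diagonal entries as Dynkin edges (a single edge where a_ij = a_ji = -1; a double or triple edge where a_ij * a_ji = 2 or 3), the diagram is a chain of 3 nodes with a double edge at one end; the terminal node there is the unique short simple root (B_3). One simple-root ordering that puts it in standard form is (alpha_2, alpha_1, alpha_3). So the algebra is type B_3, i.e. so(7).

B_3 (so(7))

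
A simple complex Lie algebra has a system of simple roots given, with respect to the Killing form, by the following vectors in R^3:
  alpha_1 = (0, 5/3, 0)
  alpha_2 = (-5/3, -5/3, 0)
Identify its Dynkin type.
B_2

Compute the Cartan integers a_ij = 2(alpha_i, alpha_j)/(alpha_j, alpha_j); the resulting 2x2 Cartan matrix is
[[2, -1], [-2, 2]].
The roots have two lengths (squared-length ratio 2:1); the short ones are alpha_{1}. The associated Dynkin diagram is a chain of 2 nodes with a double edge at one end; the terminal node there is the unique short simple root (B_2), so the type is B_2 (the algebra so(5)).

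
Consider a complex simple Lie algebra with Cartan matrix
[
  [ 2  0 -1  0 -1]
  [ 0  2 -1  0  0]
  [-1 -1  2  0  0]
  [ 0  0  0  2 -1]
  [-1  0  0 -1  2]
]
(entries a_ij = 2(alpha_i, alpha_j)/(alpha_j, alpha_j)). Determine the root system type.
type A_5

The matrix has rank 5 with 2's on the diagonal. Reading the off-diagonal entries as Dynkin edges (a single edge where a_ij = a_ji = -1; a double or triple edge where a_ij * a_ji = 2 or 3), the diagram is a chain of 5 nodes with single edges (A_5). One simple-root ordering that puts it in standard form is (alpha_4, alpha_5, alpha_1, alpha_3, alpha_2). So the algebra is type A_5, i.e. sl(6).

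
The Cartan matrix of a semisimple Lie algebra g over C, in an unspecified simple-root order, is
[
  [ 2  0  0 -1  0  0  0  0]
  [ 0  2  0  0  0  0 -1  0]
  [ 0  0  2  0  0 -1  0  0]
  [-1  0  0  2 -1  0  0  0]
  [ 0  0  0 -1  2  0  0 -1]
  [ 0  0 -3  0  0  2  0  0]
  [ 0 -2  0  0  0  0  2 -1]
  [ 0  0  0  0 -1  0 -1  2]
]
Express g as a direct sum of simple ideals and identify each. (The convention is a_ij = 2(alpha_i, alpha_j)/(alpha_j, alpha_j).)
The diagram associated to this matrix has two connected components: the simple roots {alpha_1, alpha_2, alpha_4, alpha_5, alpha_7, alpha_8} form a chain of 6 nodes with a double edge at one end; the terminal node there is the unique short simple root (B_6), and {alpha_3, alpha_6} form two nodes joined by a triple edge (G_2). A semisimple Lie algebra decomposes uniquely as the direct sum of simple ideals, one per connected component of its Dynkin diagram, so g ≅ B_6 ⊕ G_2 (dimension 78 + 14 = 92).

B6 ⊕ G2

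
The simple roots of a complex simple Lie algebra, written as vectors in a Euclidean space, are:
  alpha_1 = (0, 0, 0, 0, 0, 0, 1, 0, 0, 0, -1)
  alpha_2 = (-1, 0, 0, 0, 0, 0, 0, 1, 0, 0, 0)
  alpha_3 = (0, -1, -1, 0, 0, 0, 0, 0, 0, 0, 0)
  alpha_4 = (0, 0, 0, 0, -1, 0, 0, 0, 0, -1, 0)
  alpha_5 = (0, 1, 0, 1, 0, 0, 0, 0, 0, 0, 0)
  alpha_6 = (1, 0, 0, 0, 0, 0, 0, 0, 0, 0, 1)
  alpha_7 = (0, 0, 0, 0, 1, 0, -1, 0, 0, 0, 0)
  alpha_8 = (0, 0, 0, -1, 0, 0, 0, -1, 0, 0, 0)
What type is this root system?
Compute the Cartan integers a_ij = 2(alpha_i, alpha_j)/(alpha_j, alpha_j); the resulting 8x8 Cartan matrix is
[[2, 0, 0, 0, 0, -1, -1, 0], [0, 2, 0, 0, 0, -1, 0, -1], [0, 0, 2, 0, -1, 0, 0, 0], [0, 0, 0, 2, 0, 0, -1, 0], [0, 0, -1, 0, 2, 0, 0, -1], [-1, -1, 0, 0, 0, 2, 0, 0], [-1, 0, 0, -1, 0, 0, 2, 0], [0, -1, 0, 0, -1, 0, 0, 2]].
All simple roots have the same length, so the diagram is simply laced. The associated Dynkin diagram is a chain of 8 nodes with single edges (A_8), so the type is A_8 (the algebra sl(9)).

A_8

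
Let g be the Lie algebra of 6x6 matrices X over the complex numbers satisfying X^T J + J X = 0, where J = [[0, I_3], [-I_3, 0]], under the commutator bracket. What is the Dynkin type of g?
This is sp(6), which has dimension 6(6+1)/2 = 21 and rank 6/2 = 3. In the classification of classical Lie algebras, the symplectic algebra sp(2n) has type C_n; here n = 3, so the Dynkin diagram is a chain of 3 nodes with a double edge at one end; the terminal node there is the unique long simple root (C_3). Hence the type is C_3.

C_3 (sp(6))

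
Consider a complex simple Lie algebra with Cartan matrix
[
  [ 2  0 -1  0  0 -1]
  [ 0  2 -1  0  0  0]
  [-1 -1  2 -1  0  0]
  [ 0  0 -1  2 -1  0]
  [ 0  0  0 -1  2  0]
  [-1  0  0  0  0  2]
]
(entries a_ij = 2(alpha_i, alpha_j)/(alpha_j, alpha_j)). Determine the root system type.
The matrix has rank 6 with 2's on the diagonal. Reading the off-diagonal entries as Dynkin edges (a single edge where a_ij = a_ji = -1; a double or triple edge where a_ij * a_ji = 2 or 3), the diagram is a chain of 5 nodes with one extra node attached to the third node from one end (E_6). One simple-root ordering that puts it in standard form is (alpha_5, alpha_2, alpha_4, alpha_3, alpha_1, alpha_6). So the algebra is type E_6.

E_6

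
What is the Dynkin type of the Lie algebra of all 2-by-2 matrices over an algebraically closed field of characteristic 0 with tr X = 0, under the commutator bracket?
A1

This is sl(2), which has dimension 2^2 - 1 = 3 and rank 2 - 1 = 1 (a Cartan subalgebra is the diagonal traceless matrices). In the classification of classical Lie algebras, the special linear algebra sl(n+1) has type A_n; here n = 1, so the Dynkin diagram is a chain of 1 nodes with single edges (A_1). Hence the type is A_1.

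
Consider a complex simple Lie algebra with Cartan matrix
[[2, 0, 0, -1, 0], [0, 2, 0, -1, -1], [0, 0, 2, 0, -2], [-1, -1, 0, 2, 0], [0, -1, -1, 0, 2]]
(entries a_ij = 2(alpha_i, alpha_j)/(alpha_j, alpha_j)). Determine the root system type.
type C_5

The matrix has rank 5 with 2's on the diagonal. Reading the off-diagonal entries as Dynkin edges (a single edge where a_ij = a_ji = -1; a double or triple edge where a_ij * a_ji = 2 or 3), the diagram is a chain of 5 nodes with a double edge at one end; the terminal node there is the unique long simple root (C_5). One simple-root ordering that puts it in standard form is (alpha_1, alpha_4, alpha_2, alpha_5, alpha_3). So the algebra is type C_5, i.e. sp(10).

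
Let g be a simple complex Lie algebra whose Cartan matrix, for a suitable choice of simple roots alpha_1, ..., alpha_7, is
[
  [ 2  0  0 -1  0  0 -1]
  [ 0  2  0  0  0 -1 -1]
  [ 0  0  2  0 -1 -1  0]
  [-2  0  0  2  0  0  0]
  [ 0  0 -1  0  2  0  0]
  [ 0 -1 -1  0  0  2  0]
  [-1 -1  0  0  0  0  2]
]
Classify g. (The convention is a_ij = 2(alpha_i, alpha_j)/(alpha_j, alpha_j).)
The matrix has rank 7 with 2's on the diagonal. Reading the off-diagonal entries as Dynkin edges (a single edge where a_ij = a_ji = -1; a double or triple edge where a_ij * a_ji = 2 or 3), the diagram is a chain of 7 nodes with a double edge at one end; the terminal node there is the unique long simple root (C_7). One simple-root ordering that puts it in standard form is (alpha_5, alpha_3, alpha_6, alpha_2, alpha_7, alpha_1, alpha_4). So the algebra is type C_7, i.e. sp(14).

C_7 (sp(14))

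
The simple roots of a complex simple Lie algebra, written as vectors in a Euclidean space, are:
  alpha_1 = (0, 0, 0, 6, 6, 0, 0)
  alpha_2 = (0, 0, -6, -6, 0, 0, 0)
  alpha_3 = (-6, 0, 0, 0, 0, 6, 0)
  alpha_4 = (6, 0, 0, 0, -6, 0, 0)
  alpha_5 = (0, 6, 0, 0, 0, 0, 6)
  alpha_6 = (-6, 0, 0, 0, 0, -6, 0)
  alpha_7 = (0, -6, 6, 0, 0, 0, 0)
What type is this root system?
D_7

Compute the Cartan integers a_ij = 2(alpha_i, alpha_j)/(alpha_j, alpha_j); the resulting 7x7 Cartan matrix is
[[2, -1, 0, -1, 0, 0, 0], [-1, 2, 0, 0, 0, 0, -1], [0, 0, 2, -1, 0, 0, 0], [-1, 0, -1, 2, 0, -1, 0], [0, 0, 0, 0, 2, 0, -1], [0, 0, 0, -1, 0, 2, 0], [0, -1, 0, 0, -1, 0, 2]].
All simple roots have the same length, so the diagram is simply laced. The associated Dynkin diagram is a chain of 5 nodes with a fork of two nodes at one end (D_7), so the type is D_7 (the algebra so(14)).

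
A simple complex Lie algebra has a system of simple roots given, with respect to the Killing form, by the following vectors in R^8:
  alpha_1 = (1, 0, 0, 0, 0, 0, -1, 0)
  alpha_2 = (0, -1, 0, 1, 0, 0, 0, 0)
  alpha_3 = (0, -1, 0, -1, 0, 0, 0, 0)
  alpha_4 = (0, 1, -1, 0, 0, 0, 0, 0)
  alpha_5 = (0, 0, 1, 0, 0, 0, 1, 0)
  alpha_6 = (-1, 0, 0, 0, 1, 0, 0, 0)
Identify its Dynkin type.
D_6 (so(12))

Compute the Cartan integers a_ij = 2(alpha_i, alpha_j)/(alpha_j, alpha_j); the resulting 6x6 Cartan matrix is
[[2, 0, 0, 0, -1, -1], [0, 2, 0, -1, 0, 0], [0, 0, 2, -1, 0, 0], [0, -1, -1, 2, -1, 0], [-1, 0, 0, -1, 2, 0], [-1, 0, 0, 0, 0, 2]].
All simple roots have the same length, so the diagram is simply laced. The associated Dynkin diagram is a chain of 4 nodes with a fork of two nodes at one end (D_6), so the type is D_6 (the algebra so(12)).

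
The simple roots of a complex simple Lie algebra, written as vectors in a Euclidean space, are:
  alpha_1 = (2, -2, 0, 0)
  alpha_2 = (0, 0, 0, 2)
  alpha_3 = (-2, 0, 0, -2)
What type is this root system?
B_3

Compute the Cartan integers a_ij = 2(alpha_i, alpha_j)/(alpha_j, alpha_j); the resulting 3x3 Cartan matrix is
[[2, 0, -1], [0, 2, -1], [-1, -2, 2]].
The roots have two lengths (squared-length ratio 2:1); the short ones are alpha_{2}. The associated Dynkin diagram is a chain of 3 nodes with a double edge at one end; the terminal node there is the unique short simple root (B_3), so the type is B_3 (the algebra so(7)).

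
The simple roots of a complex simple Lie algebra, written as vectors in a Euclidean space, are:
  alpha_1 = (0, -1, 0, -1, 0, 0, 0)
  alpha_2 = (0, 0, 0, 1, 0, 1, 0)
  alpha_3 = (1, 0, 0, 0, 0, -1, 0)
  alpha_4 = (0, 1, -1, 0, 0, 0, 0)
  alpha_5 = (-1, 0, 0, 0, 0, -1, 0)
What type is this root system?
type D_5

Compute the Cartan integers a_ij = 2(alpha_i, alpha_j)/(alpha_j, alpha_j); the resulting 5x5 Cartan matrix is
[[2, -1, 0, -1, 0], [-1, 2, -1, 0, -1], [0, -1, 2, 0, 0], [-1, 0, 0, 2, 0], [0, -1, 0, 0, 2]].
All simple roots have the same length, so the diagram is simply laced. The associated Dynkin diagram is a chain of 3 nodes with a fork of two nodes at one end (D_5), so the type is D_5 (the algebra so(10)).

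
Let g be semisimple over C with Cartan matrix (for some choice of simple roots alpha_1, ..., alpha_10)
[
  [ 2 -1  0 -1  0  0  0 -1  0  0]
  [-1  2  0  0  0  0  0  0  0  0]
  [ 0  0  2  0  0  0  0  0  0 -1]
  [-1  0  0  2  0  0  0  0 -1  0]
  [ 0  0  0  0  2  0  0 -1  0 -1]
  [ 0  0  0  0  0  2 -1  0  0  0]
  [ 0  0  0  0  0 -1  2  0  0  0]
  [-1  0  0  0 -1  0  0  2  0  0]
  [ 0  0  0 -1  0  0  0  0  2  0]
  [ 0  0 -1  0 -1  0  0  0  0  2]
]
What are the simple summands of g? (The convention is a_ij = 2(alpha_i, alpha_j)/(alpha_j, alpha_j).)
The diagram associated to this matrix has two connected components: the simple roots {alpha_6, alpha_7} form a chain of 2 nodes with single edges (A_2), and {alpha_1, alpha_2, alpha_3, alpha_4, alpha_5, alpha_8, alpha_9, alpha_10} form a chain of 7 nodes with one extra node attached to the third node from one end (E_8). A semisimple Lie algebra decomposes uniquely as the direct sum of simple ideals, one per connected component of its Dynkin diagram, so g ≅ A_2 ⊕ E_8 (dimension 8 + 248 = 256).

A_2 + E_8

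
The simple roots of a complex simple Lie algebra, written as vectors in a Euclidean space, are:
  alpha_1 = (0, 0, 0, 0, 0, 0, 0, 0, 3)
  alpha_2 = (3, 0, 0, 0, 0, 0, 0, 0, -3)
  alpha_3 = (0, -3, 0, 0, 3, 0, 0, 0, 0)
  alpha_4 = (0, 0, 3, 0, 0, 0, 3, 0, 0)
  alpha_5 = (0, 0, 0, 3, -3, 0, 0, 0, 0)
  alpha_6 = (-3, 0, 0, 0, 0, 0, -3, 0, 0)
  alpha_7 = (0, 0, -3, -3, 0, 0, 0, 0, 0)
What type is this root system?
Compute the Cartan integers a_ij = 2(alpha_i, alpha_j)/(alpha_j, alpha_j); the resulting 7x7 Cartan matrix is
[[2, -1, 0, 0, 0, 0, 0], [-2, 2, 0, 0, 0, -1, 0], [0, 0, 2, 0, -1, 0, 0], [0, 0, 0, 2, 0, -1, -1], [0, 0, -1, 0, 2, 0, -1], [0, -1, 0, -1, 0, 2, 0], [0, 0, 0, -1, -1, 0, 2]].
The roots have two lengths (squared-length ratio 2:1); the short ones are alpha_{1}. The associated Dynkin diagram is a chain of 7 nodes with a double edge at one end; the terminal node there is the unique short simple root (B_7), so the type is B_7 (the algebra so(15)).

B7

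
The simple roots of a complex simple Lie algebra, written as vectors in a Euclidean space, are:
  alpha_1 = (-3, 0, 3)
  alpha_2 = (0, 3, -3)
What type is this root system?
Compute the Cartan integers a_ij = 2(alpha_i, alpha_j)/(alpha_j, alpha_j); the resulting 2x2 Cartan matrix is
[[2, -1], [-1, 2]].
All simple roots have the same length, so the diagram is simply laced. The associated Dynkin diagram is a chain of 2 nodes with single edges (A_2), so the type is A_2 (the algebra sl(3)).

type A_2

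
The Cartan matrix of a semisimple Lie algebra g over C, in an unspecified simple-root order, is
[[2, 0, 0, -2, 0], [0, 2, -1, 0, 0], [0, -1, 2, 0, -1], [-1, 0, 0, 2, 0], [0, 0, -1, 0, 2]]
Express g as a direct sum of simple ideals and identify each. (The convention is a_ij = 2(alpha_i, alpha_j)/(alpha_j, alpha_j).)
A_3 (sl(4)) ⊕ B_2 (so(5))

The diagram associated to this matrix has two connected components: the simple roots {alpha_2, alpha_3, alpha_5} form a chain of 3 nodes with single edges (A_3), and {alpha_1, alpha_4} form a chain of 2 nodes with a double edge at one end; the terminal node there is the unique short simple root (B_2). A semisimple Lie algebra decomposes uniquely as the direct sum of simple ideals, one per connected component of its Dynkin diagram, so g ≅ A_3 ⊕ B_2 (dimension 15 + 10 = 25).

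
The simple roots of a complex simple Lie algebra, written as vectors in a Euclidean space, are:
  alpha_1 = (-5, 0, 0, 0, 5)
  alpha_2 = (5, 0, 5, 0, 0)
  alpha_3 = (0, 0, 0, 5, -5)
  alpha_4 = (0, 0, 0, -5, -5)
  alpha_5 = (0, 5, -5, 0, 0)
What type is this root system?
D_5 (so(10))

Compute the Cartan integers a_ij = 2(alpha_i, alpha_j)/(alpha_j, alpha_j); the resulting 5x5 Cartan matrix is
[[2, -1, -1, -1, 0], [-1, 2, 0, 0, -1], [-1, 0, 2, 0, 0], [-1, 0, 0, 2, 0], [0, -1, 0, 0, 2]].
All simple roots have the same length, so the diagram is simply laced. The associated Dynkin diagram is a chain of 3 nodes with a fork of two nodes at one end (D_5), so the type is D_5 (the algebra so(10)).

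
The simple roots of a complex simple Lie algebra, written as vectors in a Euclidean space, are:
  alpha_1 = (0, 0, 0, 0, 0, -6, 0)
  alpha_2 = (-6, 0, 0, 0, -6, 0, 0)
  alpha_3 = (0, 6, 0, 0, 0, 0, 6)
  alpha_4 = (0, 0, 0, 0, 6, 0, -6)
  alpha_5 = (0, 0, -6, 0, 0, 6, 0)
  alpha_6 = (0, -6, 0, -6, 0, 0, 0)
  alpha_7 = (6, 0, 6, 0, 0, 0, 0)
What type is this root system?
Compute the Cartan integers a_ij = 2(alpha_i, alpha_j)/(alpha_j, alpha_j); the resulting 7x7 Cartan matrix is
[[2, 0, 0, 0, -1, 0, 0], [0, 2, 0, -1, 0, 0, -1], [0, 0, 2, -1, 0, -1, 0], [0, -1, -1, 2, 0, 0, 0], [-2, 0, 0, 0, 2, 0, -1], [0, 0, -1, 0, 0, 2, 0], [0, -1, 0, 0, -1, 0, 2]].
The roots have two lengths (squared-length ratio 2:1); the short ones are alpha_{1}. The associated Dynkin diagram is a chain of 7 nodes with a double edge at one end; the terminal node there is the unique short simple root (B_7), so the type is B_7 (the algebra so(15)).

B_7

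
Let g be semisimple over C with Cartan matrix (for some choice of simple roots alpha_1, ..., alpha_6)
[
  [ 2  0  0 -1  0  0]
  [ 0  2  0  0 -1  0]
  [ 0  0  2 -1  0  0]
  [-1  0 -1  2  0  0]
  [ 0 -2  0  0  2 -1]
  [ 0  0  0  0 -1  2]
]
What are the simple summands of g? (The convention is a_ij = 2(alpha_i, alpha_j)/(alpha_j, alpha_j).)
A_3 (sl(4)) + B_3 (so(7))

The diagram associated to this matrix has two connected components: the simple roots {alpha_1, alpha_3, alpha_4} form a chain of 3 nodes with single edges (A_3), and {alpha_2, alpha_5, alpha_6} form a chain of 3 nodes with a double edge at one end; the terminal node there is the unique short simple root (B_3). A semisimple Lie algebra decomposes uniquely as the direct sum of simple ideals, one per connected component of its Dynkin diagram, so g ≅ A_3 ⊕ B_3 (dimension 15 + 21 = 36).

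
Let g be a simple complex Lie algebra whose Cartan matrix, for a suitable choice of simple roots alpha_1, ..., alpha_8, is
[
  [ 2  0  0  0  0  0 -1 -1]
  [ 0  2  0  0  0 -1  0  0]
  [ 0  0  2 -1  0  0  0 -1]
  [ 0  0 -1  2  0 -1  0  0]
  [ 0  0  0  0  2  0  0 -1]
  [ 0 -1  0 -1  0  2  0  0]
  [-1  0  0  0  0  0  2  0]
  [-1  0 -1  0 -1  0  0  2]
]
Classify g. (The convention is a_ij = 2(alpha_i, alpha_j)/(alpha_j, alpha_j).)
E_8

The matrix has rank 8 with 2's on the diagonal. Reading the off-diagonal entries as Dynkin edges (a single edge where a_ij = a_ji = -1; a double or triple edge where a_ij * a_ji = 2 or 3), the diagram is a chain of 7 nodes with one extra node attached to the third node from one end (E_8). One simple-root ordering that puts it in standard form is (alpha_7, alpha_5, alpha_1, alpha_8, alpha_3, alpha_4, alpha_6, alpha_2). So the algebra is type E_8.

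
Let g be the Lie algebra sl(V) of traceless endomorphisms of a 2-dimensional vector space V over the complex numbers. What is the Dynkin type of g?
A_1 (sl(2))

This is sl(2), which has dimension 2^2 - 1 = 3 and rank 2 - 1 = 1 (a Cartan subalgebra is the diagonal traceless matrices). In the classification of classical Lie algebras, the special linear algebra sl(n+1) has type A_n; here n = 1, so the Dynkin diagram is a chain of 1 nodes with single edges (A_1). Hence the type is A_1.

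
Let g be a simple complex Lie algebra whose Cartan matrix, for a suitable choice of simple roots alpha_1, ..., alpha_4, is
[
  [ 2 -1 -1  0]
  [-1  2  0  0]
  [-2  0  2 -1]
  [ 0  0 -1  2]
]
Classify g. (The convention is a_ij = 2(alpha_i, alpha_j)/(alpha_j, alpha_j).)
The matrix has rank 4 with 2's on the diagonal. Reading the off-diagonal entries as Dynkin edges (a single edge where a_ij = a_ji = -1; a double or triple edge where a_ij * a_ji = 2 or 3), the diagram is a chain of 4 nodes with a double edge between the middle two (F_4). One simple-root ordering that puts it in standard form is (alpha_4, alpha_3, alpha_1, alpha_2). So the algebra is type F_4.

F_4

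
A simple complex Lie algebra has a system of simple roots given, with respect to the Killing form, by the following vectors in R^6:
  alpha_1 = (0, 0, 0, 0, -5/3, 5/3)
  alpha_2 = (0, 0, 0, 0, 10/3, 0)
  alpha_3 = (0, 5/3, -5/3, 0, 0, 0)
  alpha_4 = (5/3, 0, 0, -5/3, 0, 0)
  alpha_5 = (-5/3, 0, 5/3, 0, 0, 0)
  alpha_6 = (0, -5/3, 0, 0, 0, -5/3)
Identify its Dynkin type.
Compute the Cartan integers a_ij = 2(alpha_i, alpha_j)/(alpha_j, alpha_j); the resulting 6x6 Cartan matrix is
[[2, -1, 0, 0, 0, -1], [-2, 2, 0, 0, 0, 0], [0, 0, 2, 0, -1, -1], [0, 0, 0, 2, -1, 0], [0, 0, -1, -1, 2, 0], [-1, 0, -1, 0, 0, 2]].
The roots have two lengths (squared-length ratio 2:1); the short ones are alpha_{1,3,4,5,6}. The associated Dynkin diagram is a chain of 6 nodes with a double edge at one end; the terminal node there is the unique long simple root (C_6), so the type is C_6 (the algebra sp(12)).

C_6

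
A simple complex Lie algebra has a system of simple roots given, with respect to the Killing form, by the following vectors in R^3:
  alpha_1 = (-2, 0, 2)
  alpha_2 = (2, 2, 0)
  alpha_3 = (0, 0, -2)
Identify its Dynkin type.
B_3 (so(7))

Compute the Cartan integers a_ij = 2(alpha_i, alpha_j)/(alpha_j, alpha_j); the resulting 3x3 Cartan matrix is
[[2, -1, -2], [-1, 2, 0], [-1, 0, 2]].
The roots have two lengths (squared-length ratio 2:1); the short ones are alpha_{3}. The associated Dynkin diagram is a chain of 3 nodes with a double edge at one end; the terminal node there is the unique short simple root (B_3), so the type is B_3 (the algebra so(7)).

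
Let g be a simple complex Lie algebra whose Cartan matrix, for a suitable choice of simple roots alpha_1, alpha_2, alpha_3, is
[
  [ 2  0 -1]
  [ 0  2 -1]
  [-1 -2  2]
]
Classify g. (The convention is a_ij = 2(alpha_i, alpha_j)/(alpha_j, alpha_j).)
B_3 (so(7))

The matrix has rank 3 with 2's on the diagonal. Reading the off-diagonal entries as Dynkin edges (a single edge where a_ij = a_ji = -1; a double or triple edge where a_ij * a_ji = 2 or 3), the diagram is a chain of 3 nodes with a double edge at one end; the terminal node there is the unique short simple root (B_3). One simple-root ordering that puts it in standard form is (alpha_1, alpha_3, alpha_2). So the algebra is type B_3, i.e. so(7).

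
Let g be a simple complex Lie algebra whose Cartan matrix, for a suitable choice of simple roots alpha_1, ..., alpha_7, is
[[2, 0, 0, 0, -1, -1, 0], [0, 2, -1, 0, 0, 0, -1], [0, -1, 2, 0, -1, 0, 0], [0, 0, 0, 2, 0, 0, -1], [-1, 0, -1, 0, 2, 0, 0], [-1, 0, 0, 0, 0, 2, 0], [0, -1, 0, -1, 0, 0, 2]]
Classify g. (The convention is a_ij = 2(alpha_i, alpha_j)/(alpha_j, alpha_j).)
A_7

The matrix has rank 7 with 2's on the diagonal. Reading the off-diagonal entries as Dynkin edges (a single edge where a_ij = a_ji = -1; a double or triple edge where a_ij * a_ji = 2 or 3), the diagram is a chain of 7 nodes with single edges (A_7). One simple-root ordering that puts it in standard form is (alpha_6, alpha_1, alpha_5, alpha_3, alpha_2, alpha_7, alpha_4). So the algebra is type A_7, i.e. sl(8).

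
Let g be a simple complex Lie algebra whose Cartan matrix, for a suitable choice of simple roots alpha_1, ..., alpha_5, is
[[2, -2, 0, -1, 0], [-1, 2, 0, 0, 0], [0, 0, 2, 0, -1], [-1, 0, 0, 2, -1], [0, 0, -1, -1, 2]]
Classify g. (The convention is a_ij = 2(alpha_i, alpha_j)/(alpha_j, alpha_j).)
The matrix has rank 5 with 2's on the diagonal. Reading the off-diagonal entries as Dynkin edges (a single edge where a_ij = a_ji = -1; a double or triple edge where a_ij * a_ji = 2 or 3), the diagram is a chain of 5 nodes with a double edge at one end; the terminal node there is the unique short simple root (B_5). One simple-root ordering that puts it in standard form is (alpha_3, alpha_5, alpha_4, alpha_1, alpha_2). So the algebra is type B_5, i.e. so(11).

B_5 (so(11))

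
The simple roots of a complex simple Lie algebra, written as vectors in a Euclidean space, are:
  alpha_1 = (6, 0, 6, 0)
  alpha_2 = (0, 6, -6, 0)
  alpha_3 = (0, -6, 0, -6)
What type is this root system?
Compute the Cartan integers a_ij = 2(alpha_i, alpha_j)/(alpha_j, alpha_j); the resulting 3x3 Cartan matrix is
[[2, -1, 0], [-1, 2, -1], [0, -1, 2]].
All simple roots have the same length, so the diagram is simply laced. The associated Dynkin diagram is a chain of 3 nodes with single edges (A_3), so the type is A_3 (the algebra sl(4)).

type A_3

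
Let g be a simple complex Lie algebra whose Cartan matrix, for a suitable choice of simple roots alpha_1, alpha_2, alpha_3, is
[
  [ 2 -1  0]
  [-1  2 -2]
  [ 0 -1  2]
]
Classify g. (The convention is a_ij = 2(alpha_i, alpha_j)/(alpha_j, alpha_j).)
The matrix has rank 3 with 2's on the diagonal. Reading the off-diagonal entries as Dynkin edges (a single edge where a_ij = a_ji = -1; a double or triple edge where a_ij * a_ji = 2 or 3), the diagram is a chain of 3 nodes with a double edge at one end; the terminal node there is the unique short simple root (B_3). One simple-root ordering that puts it in standard form is (alpha_1, alpha_2, alpha_3). So the algebra is type B_3, i.e. so(7).

B_3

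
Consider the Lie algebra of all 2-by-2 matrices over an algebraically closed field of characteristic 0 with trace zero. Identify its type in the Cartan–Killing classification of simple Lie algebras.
This is sl(2), which has dimension 2^2 - 1 = 3 and rank 2 - 1 = 1 (a Cartan subalgebra is the diagonal traceless matrices). In the classification of classical Lie algebras, the special linear algebra sl(n+1) has type A_n; here n = 1, so the Dynkin diagram is a chain of 1 nodes with single edges (A_1). Hence the type is A_1.

A1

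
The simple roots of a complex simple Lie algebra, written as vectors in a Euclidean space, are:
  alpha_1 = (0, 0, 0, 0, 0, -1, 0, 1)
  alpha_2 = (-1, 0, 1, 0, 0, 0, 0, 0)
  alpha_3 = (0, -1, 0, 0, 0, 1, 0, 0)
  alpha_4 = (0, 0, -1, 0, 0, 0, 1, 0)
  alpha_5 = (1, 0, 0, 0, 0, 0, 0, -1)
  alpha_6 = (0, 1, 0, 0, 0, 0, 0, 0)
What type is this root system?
B_6

Compute the Cartan integers a_ij = 2(alpha_i, alpha_j)/(alpha_j, alpha_j); the resulting 6x6 Cartan matrix is
[[2, 0, -1, 0, -1, 0], [0, 2, 0, -1, -1, 0], [-1, 0, 2, 0, 0, -2], [0, -1, 0, 2, 0, 0], [-1, -1, 0, 0, 2, 0], [0, 0, -1, 0, 0, 2]].
The roots have two lengths (squared-length ratio 2:1); the short ones are alpha_{6}. The associated Dynkin diagram is a chain of 6 nodes with a double edge at one end; the terminal node there is the unique short simple root (B_6), so the type is B_6 (the algebra so(13)).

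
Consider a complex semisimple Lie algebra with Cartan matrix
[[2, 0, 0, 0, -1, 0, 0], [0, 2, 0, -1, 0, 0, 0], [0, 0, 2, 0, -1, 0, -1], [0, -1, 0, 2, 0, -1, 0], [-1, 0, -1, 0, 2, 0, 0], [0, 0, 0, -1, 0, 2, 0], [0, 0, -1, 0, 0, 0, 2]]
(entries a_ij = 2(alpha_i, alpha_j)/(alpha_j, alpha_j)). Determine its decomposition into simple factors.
The diagram associated to this matrix has two connected components: the simple roots {alpha_2, alpha_4, alpha_6} form a chain of 3 nodes with single edges (A_3), and {alpha_1, alpha_3, alpha_5, alpha_7} form a chain of 4 nodes with single edges (A_4). A semisimple Lie algebra decomposes uniquely as the direct sum of simple ideals, one per connected component of its Dynkin diagram, so g ≅ A_3 ⊕ A_4 (dimension 15 + 24 = 39).

A_3 ⊕ A_4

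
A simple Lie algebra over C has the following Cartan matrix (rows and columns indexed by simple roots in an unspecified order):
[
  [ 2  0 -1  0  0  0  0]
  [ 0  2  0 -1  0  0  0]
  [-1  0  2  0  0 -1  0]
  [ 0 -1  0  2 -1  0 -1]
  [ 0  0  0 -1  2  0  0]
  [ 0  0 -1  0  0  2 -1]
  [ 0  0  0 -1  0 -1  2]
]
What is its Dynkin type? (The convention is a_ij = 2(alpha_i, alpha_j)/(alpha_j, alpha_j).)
type D_7

The matrix has rank 7 with 2's on the diagonal. Reading the off-diagonal entries as Dynkin edges (a single edge where a_ij = a_ji = -1; a double or triple edge where a_ij * a_ji = 2 or 3), the diagram is a chain of 5 nodes with a fork of two nodes at one end (D_7). One simple-root ordering that puts it in standard form is (alpha_1, alpha_3, alpha_6, alpha_7, alpha_4, alpha_2, alpha_5). So the algebra is type D_7, i.e. so(14).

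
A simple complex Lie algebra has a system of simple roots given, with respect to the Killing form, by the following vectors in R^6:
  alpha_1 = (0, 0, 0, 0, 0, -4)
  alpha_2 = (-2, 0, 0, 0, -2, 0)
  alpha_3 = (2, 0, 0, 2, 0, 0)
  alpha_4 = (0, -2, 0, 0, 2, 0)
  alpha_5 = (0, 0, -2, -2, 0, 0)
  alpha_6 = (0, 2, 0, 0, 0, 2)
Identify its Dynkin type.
Compute the Cartan integers a_ij = 2(alpha_i, alpha_j)/(alpha_j, alpha_j); the resulting 6x6 Cartan matrix is
[[2, 0, 0, 0, 0, -2], [0, 2, -1, -1, 0, 0], [0, -1, 2, 0, -1, 0], [0, -1, 0, 2, 0, -1], [0, 0, -1, 0, 2, 0], [-1, 0, 0, -1, 0, 2]].
The roots have two lengths (squared-length ratio 2:1); the short ones are alpha_{2,3,4,5,6}. The associated Dynkin diagram is a chain of 6 nodes with a double edge at one end; the terminal node there is the unique long simple root (C_6), so the type is C_6 (the algebra sp(12)).

type C_6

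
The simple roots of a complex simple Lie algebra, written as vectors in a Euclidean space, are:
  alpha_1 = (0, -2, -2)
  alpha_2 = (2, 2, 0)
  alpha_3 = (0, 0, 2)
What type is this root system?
Compute the Cartan integers a_ij = 2(alpha_i, alpha_j)/(alpha_j, alpha_j); the resulting 3x3 Cartan matrix is
[[2, -1, -2], [-1, 2, 0], [-1, 0, 2]].
The roots have two lengths (squared-length ratio 2:1); the short ones are alpha_{3}. The associated Dynkin diagram is a chain of 3 nodes with a double edge at one end; the terminal node there is the unique short simple root (B_3), so the type is B_3 (the algebra so(7)).

B_3 (so(7))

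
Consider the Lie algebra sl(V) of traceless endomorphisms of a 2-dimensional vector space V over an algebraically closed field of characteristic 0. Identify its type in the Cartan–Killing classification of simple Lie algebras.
type A_1

This is sl(2), which has dimension 2^2 - 1 = 3 and rank 2 - 1 = 1 (a Cartan subalgebra is the diagonal traceless matrices). In the classification of classical Lie algebras, the special linear algebra sl(n+1) has type A_n; here n = 1, so the Dynkin diagram is a chain of 1 nodes with single edges (A_1). Hence the type is A_1.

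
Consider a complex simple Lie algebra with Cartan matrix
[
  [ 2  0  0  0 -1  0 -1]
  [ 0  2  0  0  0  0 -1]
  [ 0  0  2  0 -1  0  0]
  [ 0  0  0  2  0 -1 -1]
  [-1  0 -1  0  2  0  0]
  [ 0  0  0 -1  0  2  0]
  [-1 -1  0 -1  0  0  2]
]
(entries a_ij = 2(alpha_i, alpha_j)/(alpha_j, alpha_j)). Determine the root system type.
The matrix has rank 7 with 2's on the diagonal. Reading the off-diagonal entries as Dynkin edges (a single edge where a_ij = a_ji = -1; a double or triple edge where a_ij * a_ji = 2 or 3), the diagram is a chain of 6 nodes with one extra node attached to the third node from one end (E_7). One simple-root ordering that puts it in standard form is (alpha_6, alpha_2, alpha_4, alpha_7, alpha_1, alpha_5, alpha_3). So the algebra is type E_7.

E_7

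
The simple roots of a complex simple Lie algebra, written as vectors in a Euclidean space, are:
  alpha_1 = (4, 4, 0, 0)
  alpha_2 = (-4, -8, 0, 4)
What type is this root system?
Compute the Cartan integers a_ij = 2(alpha_i, alpha_j)/(alpha_j, alpha_j); the resulting 2x2 Cartan matrix is
[[2, -1], [-3, 2]].
The roots have two lengths (squared-length ratio 3:1); the short ones are alpha_{1}. The associated Dynkin diagram is two nodes joined by a triple edge (G_2), so the type is G_2.

G2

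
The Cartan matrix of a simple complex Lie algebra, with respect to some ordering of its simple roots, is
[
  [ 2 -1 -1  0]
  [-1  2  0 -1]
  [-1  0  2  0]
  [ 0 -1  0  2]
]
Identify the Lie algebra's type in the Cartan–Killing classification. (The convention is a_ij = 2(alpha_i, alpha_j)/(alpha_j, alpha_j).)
A_4

The matrix has rank 4 with 2's on the diagonal. Reading the off-diagonal entries as Dynkin edges (a single edge where a_ij = a_ji = -1; a double or triple edge where a_ij * a_ji = 2 or 3), the diagram is a chain of 4 nodes with single edges (A_4). One simple-root ordering that puts it in standard form is (alpha_3, alpha_1, alpha_2, alpha_4). So the algebra is type A_4, i.e. sl(5).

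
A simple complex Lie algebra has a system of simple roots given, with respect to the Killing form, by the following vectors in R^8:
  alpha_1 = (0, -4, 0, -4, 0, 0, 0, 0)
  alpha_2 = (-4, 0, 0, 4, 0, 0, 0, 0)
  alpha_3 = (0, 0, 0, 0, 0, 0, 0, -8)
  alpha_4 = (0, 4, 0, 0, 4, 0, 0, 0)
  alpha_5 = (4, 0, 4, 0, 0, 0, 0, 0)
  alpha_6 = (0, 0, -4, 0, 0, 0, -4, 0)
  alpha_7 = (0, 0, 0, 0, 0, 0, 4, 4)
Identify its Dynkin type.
Compute the Cartan integers a_ij = 2(alpha_i, alpha_j)/(alpha_j, alpha_j); the resulting 7x7 Cartan matrix is
[[2, -1, 0, -1, 0, 0, 0], [-1, 2, 0, 0, -1, 0, 0], [0, 0, 2, 0, 0, 0, -2], [-1, 0, 0, 2, 0, 0, 0], [0, -1, 0, 0, 2, -1, 0], [0, 0, 0, 0, -1, 2, -1], [0, 0, -1, 0, 0, -1, 2]].
The roots have two lengths (squared-length ratio 2:1); the short ones are alpha_{1,2,4,5,6,7}. The associated Dynkin diagram is a chain of 7 nodes with a double edge at one end; the terminal node there is the unique long simple root (C_7), so the type is C_7 (the algebra sp(14)).

C_7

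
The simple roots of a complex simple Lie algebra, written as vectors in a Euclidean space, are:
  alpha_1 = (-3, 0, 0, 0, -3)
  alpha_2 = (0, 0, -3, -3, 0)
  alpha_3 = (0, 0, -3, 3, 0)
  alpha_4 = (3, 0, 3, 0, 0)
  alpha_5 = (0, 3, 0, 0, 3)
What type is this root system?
D_5 (so(10))

Compute the Cartan integers a_ij = 2(alpha_i, alpha_j)/(alpha_j, alpha_j); the resulting 5x5 Cartan matrix is
[[2, 0, 0, -1, -1], [0, 2, 0, -1, 0], [0, 0, 2, -1, 0], [-1, -1, -1, 2, 0], [-1, 0, 0, 0, 2]].
All simple roots have the same length, so the diagram is simply laced. The associated Dynkin diagram is a chain of 3 nodes with a fork of two nodes at one end (D_5), so the type is D_5 (the algebra so(10)).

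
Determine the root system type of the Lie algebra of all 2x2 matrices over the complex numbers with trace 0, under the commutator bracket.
This is sl(2), which has dimension 2^2 - 1 = 3 and rank 2 - 1 = 1 (a Cartan subalgebra is the diagonal traceless matrices). In the classification of classical Lie algebras, the special linear algebra sl(n+1) has type A_n; here n = 1, so the Dynkin diagram is a chain of 1 nodes with single edges (A_1). Hence the type is A_1.

type A_1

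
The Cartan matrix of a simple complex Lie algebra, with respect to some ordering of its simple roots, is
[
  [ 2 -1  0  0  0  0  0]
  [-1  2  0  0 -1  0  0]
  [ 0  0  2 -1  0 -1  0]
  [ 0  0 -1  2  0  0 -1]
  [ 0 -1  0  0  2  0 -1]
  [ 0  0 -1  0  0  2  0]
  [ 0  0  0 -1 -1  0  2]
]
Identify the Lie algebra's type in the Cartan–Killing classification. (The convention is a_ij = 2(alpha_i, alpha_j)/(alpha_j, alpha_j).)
The matrix has rank 7 with 2's on the diagonal. Reading the off-diagonal entries as Dynkin edges (a single edge where a_ij = a_ji = -1; a double or triple edge where a_ij * a_ji = 2 or 3), the diagram is a chain of 7 nodes with single edges (A_7). One simple-root ordering that puts it in standard form is (alpha_1, alpha_2, alpha_5, alpha_7, alpha_4, alpha_3, alpha_6). So the algebra is type A_7, i.e. sl(8).

A_7 (sl(8))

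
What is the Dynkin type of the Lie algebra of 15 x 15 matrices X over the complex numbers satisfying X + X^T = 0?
This is so(15) with 15 odd, which has dimension 15(15-1)/2 = 105 and rank (15-1)/2 = 7. In the classification of classical Lie algebras, the orthogonal algebra so(2n+1) in an odd number of variables has type B_n; here n = 7, so the Dynkin diagram is a chain of 7 nodes with a double edge at one end; the terminal node there is the unique short simple root (B_7). Hence the type is B_7.

B_7 (so(15))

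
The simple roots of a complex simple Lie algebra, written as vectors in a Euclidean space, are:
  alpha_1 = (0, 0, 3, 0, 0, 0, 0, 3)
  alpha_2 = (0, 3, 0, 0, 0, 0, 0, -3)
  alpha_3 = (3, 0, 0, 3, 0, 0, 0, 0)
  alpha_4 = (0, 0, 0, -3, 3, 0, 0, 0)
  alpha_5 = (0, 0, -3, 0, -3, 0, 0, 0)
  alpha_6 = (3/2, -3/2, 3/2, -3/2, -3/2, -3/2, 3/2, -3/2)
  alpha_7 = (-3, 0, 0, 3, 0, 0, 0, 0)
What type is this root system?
E_7

Compute the Cartan integers a_ij = 2(alpha_i, alpha_j)/(alpha_j, alpha_j); the resulting 7x7 Cartan matrix is
[[2, -1, 0, 0, -1, 0, 0], [-1, 2, 0, 0, 0, 0, 0], [0, 0, 2, -1, 0, 0, 0], [0, 0, -1, 2, -1, 0, -1], [-1, 0, 0, -1, 2, 0, 0], [0, 0, 0, 0, 0, 2, -1], [0, 0, 0, -1, 0, -1, 2]].
All simple roots have the same length, so the diagram is simply laced. The associated Dynkin diagram is a chain of 6 nodes with one extra node attached to the third node from one end (E_7), so the type is E_7.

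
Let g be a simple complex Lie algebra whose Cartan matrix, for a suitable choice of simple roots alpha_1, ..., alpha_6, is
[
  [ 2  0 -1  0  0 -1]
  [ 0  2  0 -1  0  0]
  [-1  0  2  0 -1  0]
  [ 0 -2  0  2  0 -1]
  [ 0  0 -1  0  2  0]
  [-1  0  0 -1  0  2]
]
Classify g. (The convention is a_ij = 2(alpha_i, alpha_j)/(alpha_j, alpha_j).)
B_6 (so(13))

The matrix has rank 6 with 2's on the diagonal. Reading the off-diagonal entries as Dynkin edges (a single edge where a_ij = a_ji = -1; a double or triple edge where a_ij * a_ji = 2 or 3), the diagram is a chain of 6 nodes with a double edge at one end; the terminal node there is the unique short simple root (B_6). One simple-root ordering that puts it in standard form is (alpha_5, alpha_3, alpha_1, alpha_6, alpha_4, alpha_2). So the algebra is type B_6, i.e. so(13).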